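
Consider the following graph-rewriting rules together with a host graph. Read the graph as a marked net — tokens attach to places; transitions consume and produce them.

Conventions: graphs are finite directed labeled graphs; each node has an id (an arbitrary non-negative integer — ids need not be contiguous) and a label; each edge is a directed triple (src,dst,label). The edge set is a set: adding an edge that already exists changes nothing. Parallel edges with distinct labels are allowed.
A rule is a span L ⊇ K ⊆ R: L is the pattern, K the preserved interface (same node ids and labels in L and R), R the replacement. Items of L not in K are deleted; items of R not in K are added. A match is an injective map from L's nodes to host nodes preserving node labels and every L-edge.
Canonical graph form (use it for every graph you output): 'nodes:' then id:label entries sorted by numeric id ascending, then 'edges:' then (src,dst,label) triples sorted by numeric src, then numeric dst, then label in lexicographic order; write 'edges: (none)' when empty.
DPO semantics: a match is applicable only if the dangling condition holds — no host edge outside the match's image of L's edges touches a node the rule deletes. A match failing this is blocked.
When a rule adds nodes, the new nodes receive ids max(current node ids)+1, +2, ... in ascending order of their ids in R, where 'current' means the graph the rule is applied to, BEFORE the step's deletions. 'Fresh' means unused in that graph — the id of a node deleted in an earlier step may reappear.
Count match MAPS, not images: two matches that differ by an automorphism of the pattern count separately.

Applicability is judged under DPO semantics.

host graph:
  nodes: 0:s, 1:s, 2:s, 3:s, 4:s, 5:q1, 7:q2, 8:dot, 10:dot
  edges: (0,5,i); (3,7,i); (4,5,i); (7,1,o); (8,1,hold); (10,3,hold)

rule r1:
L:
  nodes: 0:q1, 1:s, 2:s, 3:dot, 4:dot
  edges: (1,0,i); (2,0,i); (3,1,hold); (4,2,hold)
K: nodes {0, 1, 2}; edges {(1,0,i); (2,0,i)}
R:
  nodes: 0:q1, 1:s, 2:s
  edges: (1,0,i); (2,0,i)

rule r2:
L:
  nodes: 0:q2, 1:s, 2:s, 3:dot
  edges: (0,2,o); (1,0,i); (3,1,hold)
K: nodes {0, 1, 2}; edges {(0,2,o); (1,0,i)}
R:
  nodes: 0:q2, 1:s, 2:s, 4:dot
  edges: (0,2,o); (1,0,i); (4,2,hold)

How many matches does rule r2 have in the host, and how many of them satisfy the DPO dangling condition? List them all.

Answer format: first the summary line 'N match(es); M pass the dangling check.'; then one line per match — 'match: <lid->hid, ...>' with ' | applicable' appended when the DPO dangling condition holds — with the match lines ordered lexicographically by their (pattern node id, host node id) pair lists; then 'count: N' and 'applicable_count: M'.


1 match(es); 1 pass the dangling check.
match: 0->7, 1->3, 2->1, 3->10 | applicable
count: 1
applicable_count: 1


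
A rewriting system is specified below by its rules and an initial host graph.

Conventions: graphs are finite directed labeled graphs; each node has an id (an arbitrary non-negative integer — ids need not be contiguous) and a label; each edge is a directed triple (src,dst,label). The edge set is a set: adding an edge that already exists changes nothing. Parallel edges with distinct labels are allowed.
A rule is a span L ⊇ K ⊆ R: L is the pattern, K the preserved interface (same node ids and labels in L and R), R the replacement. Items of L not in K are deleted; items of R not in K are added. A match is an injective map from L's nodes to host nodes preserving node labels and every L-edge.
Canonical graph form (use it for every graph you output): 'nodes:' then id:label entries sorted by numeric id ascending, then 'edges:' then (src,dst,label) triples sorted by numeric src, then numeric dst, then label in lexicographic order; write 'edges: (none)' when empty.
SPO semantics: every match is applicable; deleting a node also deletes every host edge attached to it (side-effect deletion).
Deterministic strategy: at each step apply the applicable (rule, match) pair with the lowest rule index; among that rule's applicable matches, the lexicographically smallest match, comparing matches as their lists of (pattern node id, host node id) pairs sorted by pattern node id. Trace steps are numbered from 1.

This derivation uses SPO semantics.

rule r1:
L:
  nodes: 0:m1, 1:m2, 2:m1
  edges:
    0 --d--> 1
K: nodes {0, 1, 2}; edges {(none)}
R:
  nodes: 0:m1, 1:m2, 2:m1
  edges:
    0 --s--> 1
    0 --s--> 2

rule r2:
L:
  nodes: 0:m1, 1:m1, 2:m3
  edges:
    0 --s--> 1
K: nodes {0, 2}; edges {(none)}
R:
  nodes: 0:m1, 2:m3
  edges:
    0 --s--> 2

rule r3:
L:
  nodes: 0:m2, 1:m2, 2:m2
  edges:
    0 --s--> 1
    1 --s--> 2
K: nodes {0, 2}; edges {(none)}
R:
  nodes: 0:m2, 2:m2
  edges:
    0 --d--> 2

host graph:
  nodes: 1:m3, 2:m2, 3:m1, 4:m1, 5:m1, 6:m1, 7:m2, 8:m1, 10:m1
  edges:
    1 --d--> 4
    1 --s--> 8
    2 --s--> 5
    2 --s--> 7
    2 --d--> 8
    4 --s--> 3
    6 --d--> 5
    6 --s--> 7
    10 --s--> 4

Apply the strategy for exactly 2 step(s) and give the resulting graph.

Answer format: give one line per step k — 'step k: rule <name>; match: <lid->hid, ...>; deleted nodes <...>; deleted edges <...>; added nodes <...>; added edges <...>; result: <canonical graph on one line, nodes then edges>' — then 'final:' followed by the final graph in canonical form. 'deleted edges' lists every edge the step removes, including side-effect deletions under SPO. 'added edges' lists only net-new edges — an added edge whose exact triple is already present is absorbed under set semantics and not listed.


step 1: rule r2; match: 0->4, 1->3, 2->1; deleted nodes 3; deleted edges (4,3,s); added nodes (none); added edges (4,1,s); result: nodes: 1:m3, 2:m2, 4:m1, 5:m1, 6:m1, 7:m2, 8:m1, 10:m1 edges: (1,4,d); (1,8,s); (2,5,s); (2,7,s); (2,8,d); (4,1,s); (6,5,d); (6,7,s); (10,4,s)
step 2: rule r2; match: 0->10, 1->4, 2->1; deleted nodes 4; deleted edges (1,4,d); (4,1,s); (10,4,s); added nodes (none); added edges (10,1,s); result: nodes: 1:m3, 2:m2, 5:m1, 6:m1, 7:m2, 8:m1, 10:m1 edges: (1,8,s); (2,5,s); (2,7,s); (2,8,d); (6,5,d); (6,7,s); (10,1,s)
final:
nodes: 1:m3, 2:m2, 5:m1, 6:m1, 7:m2, 8:m1, 10:m1
edges: (1,8,s); (2,5,s); (2,7,s); (2,8,d); (6,5,d); (6,7,s); (10,1,s)


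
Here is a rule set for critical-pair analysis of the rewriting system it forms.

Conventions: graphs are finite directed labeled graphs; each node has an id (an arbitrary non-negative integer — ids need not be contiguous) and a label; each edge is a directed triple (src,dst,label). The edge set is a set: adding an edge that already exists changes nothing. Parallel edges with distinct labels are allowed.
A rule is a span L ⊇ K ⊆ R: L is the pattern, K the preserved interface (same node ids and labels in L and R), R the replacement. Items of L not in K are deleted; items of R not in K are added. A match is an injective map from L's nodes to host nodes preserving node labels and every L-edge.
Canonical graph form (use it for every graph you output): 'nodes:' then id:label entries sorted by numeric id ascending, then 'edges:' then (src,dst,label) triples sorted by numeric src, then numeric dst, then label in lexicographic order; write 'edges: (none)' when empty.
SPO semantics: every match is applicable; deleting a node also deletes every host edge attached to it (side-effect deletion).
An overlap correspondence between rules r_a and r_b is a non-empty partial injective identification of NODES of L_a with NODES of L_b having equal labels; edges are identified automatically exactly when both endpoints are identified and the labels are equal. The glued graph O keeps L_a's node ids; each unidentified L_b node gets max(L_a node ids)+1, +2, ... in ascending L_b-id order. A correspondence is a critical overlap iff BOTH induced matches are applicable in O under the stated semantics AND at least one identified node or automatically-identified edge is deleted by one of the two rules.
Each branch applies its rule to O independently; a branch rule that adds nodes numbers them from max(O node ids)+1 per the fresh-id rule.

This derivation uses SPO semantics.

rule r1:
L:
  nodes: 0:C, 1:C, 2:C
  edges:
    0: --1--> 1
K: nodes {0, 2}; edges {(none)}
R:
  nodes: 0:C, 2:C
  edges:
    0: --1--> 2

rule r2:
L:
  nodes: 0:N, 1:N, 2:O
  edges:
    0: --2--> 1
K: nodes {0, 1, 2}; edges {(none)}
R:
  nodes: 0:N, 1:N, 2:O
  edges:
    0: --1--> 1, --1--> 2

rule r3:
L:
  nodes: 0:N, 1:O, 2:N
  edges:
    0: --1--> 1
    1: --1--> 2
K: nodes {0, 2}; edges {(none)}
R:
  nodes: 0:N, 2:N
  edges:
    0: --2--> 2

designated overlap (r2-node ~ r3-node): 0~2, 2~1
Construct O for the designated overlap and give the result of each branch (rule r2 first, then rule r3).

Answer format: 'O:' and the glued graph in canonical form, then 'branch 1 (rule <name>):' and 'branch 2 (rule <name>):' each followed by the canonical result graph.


O:
nodes: 0:N, 1:N, 2:O, 3:N
edges: (0,1,2); (2,0,1); (3,2,1)
branch 1 (rule r2):
nodes: 0:N, 1:N, 2:O, 3:N
edges: (0,1,1); (0,2,1); (2,0,1); (3,2,1)
branch 2 (rule r3):
nodes: 0:N, 1:N, 3:N
edges: (0,1,2); (3,0,2)


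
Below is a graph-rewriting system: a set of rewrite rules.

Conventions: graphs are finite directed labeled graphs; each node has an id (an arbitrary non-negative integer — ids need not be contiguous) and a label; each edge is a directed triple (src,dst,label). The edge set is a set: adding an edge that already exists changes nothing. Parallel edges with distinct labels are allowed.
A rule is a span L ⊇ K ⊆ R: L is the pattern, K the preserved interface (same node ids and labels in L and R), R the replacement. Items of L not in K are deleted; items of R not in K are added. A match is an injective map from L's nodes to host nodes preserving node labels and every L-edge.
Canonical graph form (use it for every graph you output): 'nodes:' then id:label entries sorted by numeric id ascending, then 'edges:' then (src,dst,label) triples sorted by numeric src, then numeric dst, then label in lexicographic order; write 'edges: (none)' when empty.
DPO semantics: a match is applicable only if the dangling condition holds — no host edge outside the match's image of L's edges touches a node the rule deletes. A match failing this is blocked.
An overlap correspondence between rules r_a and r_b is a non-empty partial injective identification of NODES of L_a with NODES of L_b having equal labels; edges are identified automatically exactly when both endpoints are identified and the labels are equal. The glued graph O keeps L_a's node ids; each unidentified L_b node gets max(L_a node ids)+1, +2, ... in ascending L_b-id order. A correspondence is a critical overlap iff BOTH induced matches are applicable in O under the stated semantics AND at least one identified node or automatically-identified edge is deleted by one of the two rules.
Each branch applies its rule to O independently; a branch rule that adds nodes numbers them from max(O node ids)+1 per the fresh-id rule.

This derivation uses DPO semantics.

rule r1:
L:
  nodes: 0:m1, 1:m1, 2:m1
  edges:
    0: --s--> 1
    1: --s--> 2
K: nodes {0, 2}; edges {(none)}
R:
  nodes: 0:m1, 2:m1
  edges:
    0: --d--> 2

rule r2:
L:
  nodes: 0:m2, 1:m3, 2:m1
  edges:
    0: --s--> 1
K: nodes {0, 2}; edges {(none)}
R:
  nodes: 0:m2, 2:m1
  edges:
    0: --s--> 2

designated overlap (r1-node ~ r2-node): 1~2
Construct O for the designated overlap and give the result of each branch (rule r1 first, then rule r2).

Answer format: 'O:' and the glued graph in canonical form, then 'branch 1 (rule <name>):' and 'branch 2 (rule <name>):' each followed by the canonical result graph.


O:
nodes: 0:m1, 1:m1, 2:m1, 3:m2, 4:m3
edges: (0,1,s); (1,2,s); (3,4,s)
branch 1 (rule r1):
nodes: 0:m1, 2:m1, 3:m2, 4:m3
edges: (0,2,d); (3,4,s)
branch 2 (rule r2):
nodes: 0:m1, 1:m1, 2:m1, 3:m2
edges: (0,1,s); (1,2,s); (3,1,s)


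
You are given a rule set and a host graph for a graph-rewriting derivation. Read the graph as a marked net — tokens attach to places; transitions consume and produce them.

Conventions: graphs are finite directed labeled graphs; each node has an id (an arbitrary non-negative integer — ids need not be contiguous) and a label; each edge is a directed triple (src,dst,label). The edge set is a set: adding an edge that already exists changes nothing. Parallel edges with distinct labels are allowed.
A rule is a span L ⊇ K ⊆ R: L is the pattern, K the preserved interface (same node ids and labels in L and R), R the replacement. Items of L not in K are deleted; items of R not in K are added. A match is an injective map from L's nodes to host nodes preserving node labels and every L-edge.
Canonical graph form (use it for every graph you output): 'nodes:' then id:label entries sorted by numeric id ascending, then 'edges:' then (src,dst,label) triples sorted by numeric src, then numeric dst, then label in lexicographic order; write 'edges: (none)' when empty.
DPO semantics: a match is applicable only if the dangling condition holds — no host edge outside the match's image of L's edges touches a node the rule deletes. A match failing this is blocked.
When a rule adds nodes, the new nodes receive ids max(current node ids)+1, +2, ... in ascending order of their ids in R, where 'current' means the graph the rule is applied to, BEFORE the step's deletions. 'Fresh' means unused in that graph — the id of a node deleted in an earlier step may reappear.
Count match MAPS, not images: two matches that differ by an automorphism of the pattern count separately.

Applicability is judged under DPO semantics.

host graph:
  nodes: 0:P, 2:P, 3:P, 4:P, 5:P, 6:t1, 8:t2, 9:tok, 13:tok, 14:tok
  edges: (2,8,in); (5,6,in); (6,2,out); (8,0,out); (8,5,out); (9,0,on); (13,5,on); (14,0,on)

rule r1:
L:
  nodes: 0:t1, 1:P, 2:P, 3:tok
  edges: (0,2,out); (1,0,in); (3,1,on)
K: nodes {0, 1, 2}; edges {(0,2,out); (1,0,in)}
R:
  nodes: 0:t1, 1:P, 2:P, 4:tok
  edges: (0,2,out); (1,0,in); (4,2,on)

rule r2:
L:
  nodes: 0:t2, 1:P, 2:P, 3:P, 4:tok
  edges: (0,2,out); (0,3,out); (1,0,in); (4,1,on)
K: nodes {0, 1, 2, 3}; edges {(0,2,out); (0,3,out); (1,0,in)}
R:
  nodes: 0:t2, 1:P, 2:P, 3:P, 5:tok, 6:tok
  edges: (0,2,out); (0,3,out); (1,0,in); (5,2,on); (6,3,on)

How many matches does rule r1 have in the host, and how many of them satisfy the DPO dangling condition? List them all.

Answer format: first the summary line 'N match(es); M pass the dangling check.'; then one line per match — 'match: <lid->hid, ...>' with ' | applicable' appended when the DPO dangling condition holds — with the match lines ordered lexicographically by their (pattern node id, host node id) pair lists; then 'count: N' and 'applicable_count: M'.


1 match(es); 1 pass the dangling check.
match: 0->6, 1->5, 2->2, 3->13 | applicable
count: 1
applicable_count: 1


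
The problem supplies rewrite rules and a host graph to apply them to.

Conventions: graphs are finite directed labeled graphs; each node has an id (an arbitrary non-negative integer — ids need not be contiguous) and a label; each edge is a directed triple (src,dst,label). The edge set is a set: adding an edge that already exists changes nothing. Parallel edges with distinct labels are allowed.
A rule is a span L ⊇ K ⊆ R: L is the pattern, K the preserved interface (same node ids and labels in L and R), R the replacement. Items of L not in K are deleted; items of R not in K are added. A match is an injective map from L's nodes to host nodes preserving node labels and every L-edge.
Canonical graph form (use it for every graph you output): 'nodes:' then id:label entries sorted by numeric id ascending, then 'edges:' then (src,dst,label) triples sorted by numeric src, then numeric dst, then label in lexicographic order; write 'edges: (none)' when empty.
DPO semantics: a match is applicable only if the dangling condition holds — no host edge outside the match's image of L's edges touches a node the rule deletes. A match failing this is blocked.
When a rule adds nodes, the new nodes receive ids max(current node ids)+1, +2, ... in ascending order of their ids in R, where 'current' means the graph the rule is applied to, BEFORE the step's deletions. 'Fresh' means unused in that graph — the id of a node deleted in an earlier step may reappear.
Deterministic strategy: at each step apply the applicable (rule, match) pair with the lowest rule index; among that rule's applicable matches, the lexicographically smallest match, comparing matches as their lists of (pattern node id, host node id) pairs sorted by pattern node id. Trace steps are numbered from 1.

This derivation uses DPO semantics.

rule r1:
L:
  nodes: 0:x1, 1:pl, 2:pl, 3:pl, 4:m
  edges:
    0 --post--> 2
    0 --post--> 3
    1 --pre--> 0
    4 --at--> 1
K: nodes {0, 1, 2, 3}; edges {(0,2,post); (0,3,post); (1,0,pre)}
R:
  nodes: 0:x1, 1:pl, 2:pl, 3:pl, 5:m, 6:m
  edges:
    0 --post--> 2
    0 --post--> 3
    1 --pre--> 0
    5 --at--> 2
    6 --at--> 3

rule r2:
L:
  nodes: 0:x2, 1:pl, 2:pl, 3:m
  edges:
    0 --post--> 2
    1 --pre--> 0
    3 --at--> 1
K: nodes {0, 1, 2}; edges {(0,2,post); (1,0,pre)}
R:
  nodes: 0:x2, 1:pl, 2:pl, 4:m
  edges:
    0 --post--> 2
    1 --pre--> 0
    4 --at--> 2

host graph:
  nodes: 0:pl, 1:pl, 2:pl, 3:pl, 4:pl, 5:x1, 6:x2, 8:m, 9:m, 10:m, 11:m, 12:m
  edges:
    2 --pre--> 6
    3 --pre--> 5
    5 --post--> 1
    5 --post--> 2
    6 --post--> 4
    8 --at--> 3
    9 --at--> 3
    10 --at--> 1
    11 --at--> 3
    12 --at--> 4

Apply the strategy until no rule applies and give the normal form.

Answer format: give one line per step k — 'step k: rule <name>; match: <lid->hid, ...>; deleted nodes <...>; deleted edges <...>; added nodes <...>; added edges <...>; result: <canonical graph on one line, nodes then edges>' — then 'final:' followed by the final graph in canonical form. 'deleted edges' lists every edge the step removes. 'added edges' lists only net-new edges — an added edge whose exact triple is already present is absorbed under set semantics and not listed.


step 1: rule r1; match: 0->5, 1->3, 2->1, 3->2, 4->8; deleted nodes 8; deleted edges (8,3,at); added nodes 13, 14; added edges (13,1,at); (14,2,at); result: nodes: 0:pl, 1:pl, 2:pl, 3:pl, 4:pl, 5:x1, 6:x2, 9:m, 10:m, 11:m, 12:m, 13:m, 14:m edges: (2,6,pre); (3,5,pre); (5,1,post); (5,2,post); (6,4,post); (9,3,at); (10,1,at); (11,3,at); (12,4,at); (13,1,at); (14,2,at)
step 2: rule r1; match: 0->5, 1->3, 2->1, 3->2, 4->9; deleted nodes 9; deleted edges (9,3,at); added nodes 15, 16; added edges (15,1,at); (16,2,at); result: nodes: 0:pl, 1:pl, 2:pl, 3:pl, 4:pl, 5:x1, 6:x2, 10:m, 11:m, 12:m, 13:m, 14:m, 15:m, 16:m edges: (2,6,pre); (3,5,pre); (5,1,post); (5,2,post); (6,4,post); (10,1,at); (11,3,at); (12,4,at); (13,1,at); (14,2,at); (15,1,at); (16,2,at)
step 3: rule r1; match: 0->5, 1->3, 2->1, 3->2, 4->11; deleted nodes 11; deleted edges (11,3,at); added nodes 17, 18; added edges (17,1,at); (18,2,at); result: nodes: 0:pl, 1:pl, 2:pl, 3:pl, 4:pl, 5:x1, 6:x2, 10:m, 12:m, 13:m, 14:m, 15:m, 16:m, 17:m, 18:m edges: (2,6,pre); (3,5,pre); (5,1,post); (5,2,post); (6,4,post); (10,1,at); (12,4,at); (13,1,at); (14,2,at); (15,1,at); (16,2,at); (17,1,at); (18,2,at)
step 4: rule r2; match: 0->6, 1->2, 2->4, 3->14; deleted nodes 14; deleted edges (14,2,at); added nodes 19; added edges (19,4,at); result: nodes: 0:pl, 1:pl, 2:pl, 3:pl, 4:pl, 5:x1, 6:x2, 10:m, 12:m, 13:m, 15:m, 16:m, 17:m, 18:m, 19:m edges: (2,6,pre); (3,5,pre); (5,1,post); (5,2,post); (6,4,post); (10,1,at); (12,4,at); (13,1,at); (15,1,at); (16,2,at); (17,1,at); (18,2,at); (19,4,at)
step 5: rule r2; match: 0->6, 1->2, 2->4, 3->16; deleted nodes 16; deleted edges (16,2,at); added nodes 20; added edges (20,4,at); result: nodes: 0:pl, 1:pl, 2:pl, 3:pl, 4:pl, 5:x1, 6:x2, 10:m, 12:m, 13:m, 15:m, 17:m, 18:m, 19:m, 20:m edges: (2,6,pre); (3,5,pre); (5,1,post); (5,2,post); (6,4,post); (10,1,at); (12,4,at); (13,1,at); (15,1,at); (17,1,at); (18,2,at); (19,4,at); (20,4,at)
step 6: rule r2; match: 0->6, 1->2, 2->4, 3->18; deleted nodes 18; deleted edges (18,2,at); added nodes 21; added edges (21,4,at); result: nodes: 0:pl, 1:pl, 2:pl, 3:pl, 4:pl, 5:x1, 6:x2, 10:m, 12:m, 13:m, 15:m, 17:m, 19:m, 20:m, 21:m edges: (2,6,pre); (3,5,pre); (5,1,post); (5,2,post); (6,4,post); (10,1,at); (12,4,at); (13,1,at); (15,1,at); (17,1,at); (19,4,at); (20,4,at); (21,4,at)
final:
nodes: 0:pl, 1:pl, 2:pl, 3:pl, 4:pl, 5:x1, 6:x2, 10:m, 12:m, 13:m, 15:m, 17:m, 19:m, 20:m, 21:m
edges: (2,6,pre); (3,5,pre); (5,1,post); (5,2,post); (6,4,post); (10,1,at); (12,4,at); (13,1,at); (15,1,at); (17,1,at); (19,4,at); (20,4,at); (21,4,at)


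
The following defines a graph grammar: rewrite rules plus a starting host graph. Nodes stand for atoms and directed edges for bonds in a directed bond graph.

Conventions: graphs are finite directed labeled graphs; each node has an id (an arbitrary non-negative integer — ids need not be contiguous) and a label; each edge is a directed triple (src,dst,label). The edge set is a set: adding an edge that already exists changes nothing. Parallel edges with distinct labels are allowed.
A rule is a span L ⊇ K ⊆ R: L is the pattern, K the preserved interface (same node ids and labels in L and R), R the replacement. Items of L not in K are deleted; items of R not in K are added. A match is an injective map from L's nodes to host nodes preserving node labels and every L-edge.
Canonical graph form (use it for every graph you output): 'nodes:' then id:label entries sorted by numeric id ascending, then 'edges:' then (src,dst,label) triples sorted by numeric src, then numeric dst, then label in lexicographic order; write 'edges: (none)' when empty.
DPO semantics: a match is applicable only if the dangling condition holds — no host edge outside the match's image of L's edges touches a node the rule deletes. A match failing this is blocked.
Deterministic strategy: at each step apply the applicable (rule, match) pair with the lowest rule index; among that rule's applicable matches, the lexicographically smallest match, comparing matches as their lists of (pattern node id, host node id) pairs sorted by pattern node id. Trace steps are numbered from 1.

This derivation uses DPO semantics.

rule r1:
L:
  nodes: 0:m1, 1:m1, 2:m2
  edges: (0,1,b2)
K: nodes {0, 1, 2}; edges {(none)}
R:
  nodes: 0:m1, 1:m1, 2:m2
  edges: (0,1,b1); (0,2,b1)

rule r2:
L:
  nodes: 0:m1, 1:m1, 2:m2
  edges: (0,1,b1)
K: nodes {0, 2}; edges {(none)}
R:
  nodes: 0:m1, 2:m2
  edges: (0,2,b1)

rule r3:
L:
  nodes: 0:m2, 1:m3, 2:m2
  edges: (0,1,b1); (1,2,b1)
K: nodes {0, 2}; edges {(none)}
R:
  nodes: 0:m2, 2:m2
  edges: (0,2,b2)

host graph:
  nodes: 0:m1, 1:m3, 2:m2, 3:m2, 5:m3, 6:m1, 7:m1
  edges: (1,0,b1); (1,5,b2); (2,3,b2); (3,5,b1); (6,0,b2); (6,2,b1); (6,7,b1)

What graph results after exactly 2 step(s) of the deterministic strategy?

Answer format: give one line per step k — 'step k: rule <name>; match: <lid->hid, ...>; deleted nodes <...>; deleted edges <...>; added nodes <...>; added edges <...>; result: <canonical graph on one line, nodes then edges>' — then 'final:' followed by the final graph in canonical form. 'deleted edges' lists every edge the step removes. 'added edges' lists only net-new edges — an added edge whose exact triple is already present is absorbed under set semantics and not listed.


step 1: rule r1; match: 0->6, 1->0, 2->2; deleted nodes (none); deleted edges (6,0,b2); added nodes (none); added edges (6,0,b1); result: nodes: 0:m1, 1:m3, 2:m2, 3:m2, 5:m3, 6:m1, 7:m1 edges: (1,0,b1); (1,5,b2); (2,3,b2); (3,5,b1); (6,0,b1); (6,2,b1); (6,7,b1)
step 2: rule r2; match: 0->6, 1->7, 2->2; deleted nodes 7; deleted edges (6,7,b1); added nodes (none); added edges (none); result: nodes: 0:m1, 1:m3, 2:m2, 3:m2, 5:m3, 6:m1 edges: (1,0,b1); (1,5,b2); (2,3,b2); (3,5,b1); (6,0,b1); (6,2,b1)
final:
nodes: 0:m1, 1:m3, 2:m2, 3:m2, 5:m3, 6:m1
edges: (1,0,b1); (1,5,b2); (2,3,b2); (3,5,b1); (6,0,b1); (6,2,b1)


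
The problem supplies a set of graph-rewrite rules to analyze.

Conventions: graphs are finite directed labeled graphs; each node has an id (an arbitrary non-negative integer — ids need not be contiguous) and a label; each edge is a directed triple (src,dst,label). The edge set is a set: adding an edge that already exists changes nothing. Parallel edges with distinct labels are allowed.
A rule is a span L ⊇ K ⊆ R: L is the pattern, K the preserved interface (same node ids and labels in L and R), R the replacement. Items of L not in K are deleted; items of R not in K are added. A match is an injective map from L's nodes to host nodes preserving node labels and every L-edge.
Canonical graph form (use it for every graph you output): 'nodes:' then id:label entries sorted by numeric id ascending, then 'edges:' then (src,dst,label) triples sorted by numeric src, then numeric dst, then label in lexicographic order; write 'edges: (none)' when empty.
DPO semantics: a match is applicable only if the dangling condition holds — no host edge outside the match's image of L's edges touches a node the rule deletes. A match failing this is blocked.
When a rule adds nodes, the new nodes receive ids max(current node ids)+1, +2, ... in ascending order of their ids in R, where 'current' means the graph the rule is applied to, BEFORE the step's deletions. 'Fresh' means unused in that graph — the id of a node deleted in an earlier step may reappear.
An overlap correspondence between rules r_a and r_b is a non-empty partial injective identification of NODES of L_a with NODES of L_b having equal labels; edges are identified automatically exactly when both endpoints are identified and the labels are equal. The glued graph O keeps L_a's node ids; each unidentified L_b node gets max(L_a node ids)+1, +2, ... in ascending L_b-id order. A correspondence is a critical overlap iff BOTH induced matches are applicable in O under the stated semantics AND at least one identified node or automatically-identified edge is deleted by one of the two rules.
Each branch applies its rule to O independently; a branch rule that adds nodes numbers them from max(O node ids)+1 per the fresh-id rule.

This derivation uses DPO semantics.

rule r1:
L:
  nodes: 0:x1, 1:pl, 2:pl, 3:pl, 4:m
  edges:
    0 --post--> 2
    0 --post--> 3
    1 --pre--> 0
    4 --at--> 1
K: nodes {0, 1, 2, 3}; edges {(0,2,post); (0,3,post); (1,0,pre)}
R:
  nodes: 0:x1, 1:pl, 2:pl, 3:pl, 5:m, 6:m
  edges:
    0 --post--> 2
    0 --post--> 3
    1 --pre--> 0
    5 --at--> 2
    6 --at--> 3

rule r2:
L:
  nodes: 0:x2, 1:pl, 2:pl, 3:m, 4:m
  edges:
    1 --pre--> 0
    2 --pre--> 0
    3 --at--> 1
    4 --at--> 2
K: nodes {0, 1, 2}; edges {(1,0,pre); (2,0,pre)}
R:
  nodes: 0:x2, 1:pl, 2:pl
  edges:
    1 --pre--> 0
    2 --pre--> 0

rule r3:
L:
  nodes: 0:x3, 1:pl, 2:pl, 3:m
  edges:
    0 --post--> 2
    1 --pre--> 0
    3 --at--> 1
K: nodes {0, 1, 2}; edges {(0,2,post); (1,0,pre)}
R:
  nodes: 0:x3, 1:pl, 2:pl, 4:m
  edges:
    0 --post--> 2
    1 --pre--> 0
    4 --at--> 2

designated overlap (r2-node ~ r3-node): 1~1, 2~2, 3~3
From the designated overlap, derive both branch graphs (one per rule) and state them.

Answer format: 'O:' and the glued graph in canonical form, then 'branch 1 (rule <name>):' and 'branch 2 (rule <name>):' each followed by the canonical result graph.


O:
nodes: 0:x2, 1:pl, 2:pl, 3:m, 4:m, 5:x3
edges: (1,0,pre); (1,5,pre); (2,0,pre); (3,1,at); (4,2,at); (5,2,post)
branch 1 (rule r2):
nodes: 0:x2, 1:pl, 2:pl, 5:x3
edges: (1,0,pre); (1,5,pre); (2,0,pre); (5,2,post)
branch 2 (rule r3):
nodes: 0:x2, 1:pl, 2:pl, 4:m, 5:x3, 6:m
edges: (1,0,pre); (1,5,pre); (2,0,pre); (4,2,at); (5,2,post); (6,2,at)


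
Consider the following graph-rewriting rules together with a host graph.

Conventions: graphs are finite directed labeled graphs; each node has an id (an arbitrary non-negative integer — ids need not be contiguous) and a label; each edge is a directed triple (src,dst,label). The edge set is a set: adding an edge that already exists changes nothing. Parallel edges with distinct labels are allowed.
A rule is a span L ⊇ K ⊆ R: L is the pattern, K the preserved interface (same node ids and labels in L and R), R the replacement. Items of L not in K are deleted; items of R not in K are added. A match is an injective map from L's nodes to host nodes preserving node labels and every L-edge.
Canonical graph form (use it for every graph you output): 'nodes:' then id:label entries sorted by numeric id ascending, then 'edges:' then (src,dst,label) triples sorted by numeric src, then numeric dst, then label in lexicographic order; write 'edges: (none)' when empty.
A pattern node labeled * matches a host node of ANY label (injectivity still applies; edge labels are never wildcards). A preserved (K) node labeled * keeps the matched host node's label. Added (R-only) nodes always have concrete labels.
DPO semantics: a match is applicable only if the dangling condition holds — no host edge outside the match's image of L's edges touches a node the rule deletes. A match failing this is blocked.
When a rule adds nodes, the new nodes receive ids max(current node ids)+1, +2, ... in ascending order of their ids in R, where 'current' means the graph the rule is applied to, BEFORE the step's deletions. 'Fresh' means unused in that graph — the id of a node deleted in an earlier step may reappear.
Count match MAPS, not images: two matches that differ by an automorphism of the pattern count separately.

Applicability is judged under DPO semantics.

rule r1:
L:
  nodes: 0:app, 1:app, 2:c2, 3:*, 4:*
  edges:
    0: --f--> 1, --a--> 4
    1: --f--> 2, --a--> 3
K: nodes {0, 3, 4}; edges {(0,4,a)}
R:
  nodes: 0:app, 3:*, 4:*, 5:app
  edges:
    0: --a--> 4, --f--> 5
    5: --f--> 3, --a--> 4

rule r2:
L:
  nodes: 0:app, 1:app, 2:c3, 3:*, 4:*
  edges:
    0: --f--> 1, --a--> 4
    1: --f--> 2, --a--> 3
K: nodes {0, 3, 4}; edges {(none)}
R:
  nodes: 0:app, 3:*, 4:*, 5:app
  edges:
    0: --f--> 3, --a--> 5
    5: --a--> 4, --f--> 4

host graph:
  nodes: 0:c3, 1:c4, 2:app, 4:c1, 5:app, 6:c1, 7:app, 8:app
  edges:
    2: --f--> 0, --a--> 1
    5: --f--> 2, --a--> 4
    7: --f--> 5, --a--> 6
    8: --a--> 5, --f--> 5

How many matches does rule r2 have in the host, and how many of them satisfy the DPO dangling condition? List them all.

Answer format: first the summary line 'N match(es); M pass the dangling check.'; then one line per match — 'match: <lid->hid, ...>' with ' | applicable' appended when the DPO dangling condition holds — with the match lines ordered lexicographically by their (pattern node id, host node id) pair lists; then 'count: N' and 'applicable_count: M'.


1 match(es); 1 pass the dangling check.
match: 0->5, 1->2, 2->0, 3->1, 4->4 | applicable
count: 1
applicable_count: 1


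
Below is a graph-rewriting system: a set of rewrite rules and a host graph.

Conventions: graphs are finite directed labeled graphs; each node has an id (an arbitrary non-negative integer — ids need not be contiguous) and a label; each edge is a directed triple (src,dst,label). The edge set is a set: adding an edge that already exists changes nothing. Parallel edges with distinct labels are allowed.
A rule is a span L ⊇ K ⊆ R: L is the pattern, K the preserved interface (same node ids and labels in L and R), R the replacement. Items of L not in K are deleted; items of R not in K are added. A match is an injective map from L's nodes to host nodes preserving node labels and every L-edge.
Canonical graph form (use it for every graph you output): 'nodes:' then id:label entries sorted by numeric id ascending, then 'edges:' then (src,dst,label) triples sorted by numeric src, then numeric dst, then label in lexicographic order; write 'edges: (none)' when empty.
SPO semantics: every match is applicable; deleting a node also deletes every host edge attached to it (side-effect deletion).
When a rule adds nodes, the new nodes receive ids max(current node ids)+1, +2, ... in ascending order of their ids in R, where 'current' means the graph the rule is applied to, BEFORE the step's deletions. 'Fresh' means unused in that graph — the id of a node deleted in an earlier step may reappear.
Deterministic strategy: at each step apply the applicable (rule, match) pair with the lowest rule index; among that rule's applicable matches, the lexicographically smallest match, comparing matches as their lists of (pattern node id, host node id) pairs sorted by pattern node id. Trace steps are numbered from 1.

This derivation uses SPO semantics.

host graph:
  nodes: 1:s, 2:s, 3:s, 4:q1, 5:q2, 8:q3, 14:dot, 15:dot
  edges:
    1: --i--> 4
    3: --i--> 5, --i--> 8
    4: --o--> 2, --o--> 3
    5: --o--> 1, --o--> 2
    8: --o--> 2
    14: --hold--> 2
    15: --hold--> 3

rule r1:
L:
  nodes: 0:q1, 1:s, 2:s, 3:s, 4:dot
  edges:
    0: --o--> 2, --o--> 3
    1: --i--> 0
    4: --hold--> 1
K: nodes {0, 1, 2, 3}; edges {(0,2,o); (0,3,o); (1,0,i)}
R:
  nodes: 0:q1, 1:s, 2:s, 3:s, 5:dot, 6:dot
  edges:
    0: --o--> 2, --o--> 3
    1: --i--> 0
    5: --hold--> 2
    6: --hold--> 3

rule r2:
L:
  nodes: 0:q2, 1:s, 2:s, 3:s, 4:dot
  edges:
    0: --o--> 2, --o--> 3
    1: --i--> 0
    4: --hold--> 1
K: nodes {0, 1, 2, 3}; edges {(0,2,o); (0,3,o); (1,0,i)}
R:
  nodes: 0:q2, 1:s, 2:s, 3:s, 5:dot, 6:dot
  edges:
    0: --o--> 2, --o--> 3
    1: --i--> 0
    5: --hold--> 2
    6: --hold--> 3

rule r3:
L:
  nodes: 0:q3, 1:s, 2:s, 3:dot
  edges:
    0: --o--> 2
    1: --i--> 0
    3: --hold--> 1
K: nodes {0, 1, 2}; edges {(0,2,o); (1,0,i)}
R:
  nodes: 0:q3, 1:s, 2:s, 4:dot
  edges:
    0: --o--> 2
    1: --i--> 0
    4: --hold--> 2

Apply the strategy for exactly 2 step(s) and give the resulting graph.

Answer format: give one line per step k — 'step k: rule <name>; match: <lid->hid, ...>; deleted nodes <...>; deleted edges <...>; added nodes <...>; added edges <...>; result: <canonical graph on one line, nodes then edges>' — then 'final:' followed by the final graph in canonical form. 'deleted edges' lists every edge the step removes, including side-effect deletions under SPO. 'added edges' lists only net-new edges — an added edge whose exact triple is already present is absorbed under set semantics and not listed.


step 1: rule r2; match: 0->5, 1->3, 2->1, 3->2, 4->15; deleted nodes 15; deleted edges (15,3,hold); added nodes 16, 17; added edges (16,1,hold); (17,2,hold); result: nodes: 1:s, 2:s, 3:s, 4:q1, 5:q2, 8:q3, 14:dot, 16:dot, 17:dot edges: (1,4,i); (3,5,i); (3,8,i); (4,2,o); (4,3,o); (5,1,o); (5,2,o); (8,2,o); (14,2,hold); (16,1,hold); (17,2,hold)
step 2: rule r1; match: 0->4, 1->1, 2->2, 3->3, 4->16; deleted nodes 16; deleted edges (16,1,hold); added nodes 18, 19; added edges (18,2,hold); (19,3,hold); result: nodes: 1:s, 2:s, 3:s, 4:q1, 5:q2, 8:q3, 14:dot, 17:dot, 18:dot, 19:dot edges: (1,4,i); (3,5,i); (3,8,i); (4,2,o); (4,3,o); (5,1,o); (5,2,o); (8,2,o); (14,2,hold); (17,2,hold); (18,2,hold); (19,3,hold)
final:
nodes: 1:s, 2:s, 3:s, 4:q1, 5:q2, 8:q3, 14:dot, 17:dot, 18:dot, 19:dot
edges: (1,4,i); (3,5,i); (3,8,i); (4,2,o); (4,3,o); (5,1,o); (5,2,o); (8,2,o); (14,2,hold); (17,2,hold); (18,2,hold); (19,3,hold)


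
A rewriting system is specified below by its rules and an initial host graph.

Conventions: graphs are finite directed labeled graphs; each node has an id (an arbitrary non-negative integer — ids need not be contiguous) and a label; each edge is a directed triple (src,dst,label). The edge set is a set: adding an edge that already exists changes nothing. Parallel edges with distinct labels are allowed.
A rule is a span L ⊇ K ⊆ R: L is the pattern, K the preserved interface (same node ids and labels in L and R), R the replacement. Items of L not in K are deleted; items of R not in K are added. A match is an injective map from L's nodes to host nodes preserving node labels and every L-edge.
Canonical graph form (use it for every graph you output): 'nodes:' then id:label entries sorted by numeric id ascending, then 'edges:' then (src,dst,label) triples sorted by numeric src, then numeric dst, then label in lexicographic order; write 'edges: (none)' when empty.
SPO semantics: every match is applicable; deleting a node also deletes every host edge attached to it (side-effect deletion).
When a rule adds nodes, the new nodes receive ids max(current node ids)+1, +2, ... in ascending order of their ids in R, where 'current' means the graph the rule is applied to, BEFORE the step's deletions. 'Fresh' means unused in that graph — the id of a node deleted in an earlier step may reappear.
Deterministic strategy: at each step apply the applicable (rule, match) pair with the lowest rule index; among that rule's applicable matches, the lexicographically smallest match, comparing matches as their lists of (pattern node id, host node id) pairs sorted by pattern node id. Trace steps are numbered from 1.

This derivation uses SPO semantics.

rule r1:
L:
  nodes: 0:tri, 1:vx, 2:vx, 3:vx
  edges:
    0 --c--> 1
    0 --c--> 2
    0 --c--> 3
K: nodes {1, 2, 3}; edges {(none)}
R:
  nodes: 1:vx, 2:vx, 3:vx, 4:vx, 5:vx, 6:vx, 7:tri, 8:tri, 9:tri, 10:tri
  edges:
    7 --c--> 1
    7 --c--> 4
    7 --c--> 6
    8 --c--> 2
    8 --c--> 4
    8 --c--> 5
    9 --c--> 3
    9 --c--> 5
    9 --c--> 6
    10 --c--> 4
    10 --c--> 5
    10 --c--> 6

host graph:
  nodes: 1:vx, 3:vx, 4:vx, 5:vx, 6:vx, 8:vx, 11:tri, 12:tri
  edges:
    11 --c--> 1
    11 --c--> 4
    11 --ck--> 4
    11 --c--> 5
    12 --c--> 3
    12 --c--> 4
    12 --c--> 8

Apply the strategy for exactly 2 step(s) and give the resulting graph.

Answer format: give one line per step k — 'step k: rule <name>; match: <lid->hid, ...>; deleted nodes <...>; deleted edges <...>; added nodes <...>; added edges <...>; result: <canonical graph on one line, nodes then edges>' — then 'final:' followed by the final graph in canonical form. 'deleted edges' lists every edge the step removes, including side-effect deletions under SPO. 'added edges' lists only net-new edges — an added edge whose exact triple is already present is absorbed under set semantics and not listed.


step 1: rule r1; match: 0->11, 1->1, 2->4, 3->5; deleted nodes 11; deleted edges (11,1,c); (11,4,c); (11,4,ck); (11,5,c); added nodes 13, 14, 15, 16, 17, 18, 19; added edges (16,1,c); (16,13,c); (16,15,c); (17,4,c); (17,13,c); (17,14,c); (18,5,c); (18,14,c); (18,15,c); (19,13,c); (19,14,c); (19,15,c); result: nodes: 1:vx, 3:vx, 4:vx, 5:vx, 6:vx, 8:vx, 12:tri, 13:vx, 14:vx, 15:vx, 16:tri, 17:tri, 18:tri, 19:tri edges: (12,3,c); (12,4,c); (12,8,c); (16,1,c); (16,13,c); (16,15,c); (17,4,c); (17,13,c); (17,14,c); (18,5,c); (18,14,c); (18,15,c); (19,13,c); (19,14,c); (19,15,c)
step 2: rule r1; match: 0->12, 1->3, 2->4, 3->8; deleted nodes 12; deleted edges (12,3,c); (12,4,c); (12,8,c); added nodes 20, 21, 22, 23, 24, 25, 26; added edges (23,3,c); (23,20,c); (23,22,c); (24,4,c); (24,20,c); (24,21,c); (25,8,c); (25,21,c); (25,22,c); (26,20,c); (26,21,c); (26,22,c); result: nodes: 1:vx, 3:vx, 4:vx, 5:vx, 6:vx, 8:vx, 13:vx, 14:vx, 15:vx, 16:tri, 17:tri, 18:tri, 19:tri, 20:vx, 21:vx, 22:vx, 23:tri, 24:tri, 25:tri, 26:tri edges: (16,1,c); (16,13,c); (16,15,c); (17,4,c); (17,13,c); (17,14,c); (18,5,c); (18,14,c); (18,15,c); (19,13,c); (19,14,c); (19,15,c); (23,3,c); (23,20,c); (23,22,c); (24,4,c); (24,20,c); (24,21,c); (25,8,c); (25,21,c); (25,22,c); (26,20,c); (26,21,c); (26,22,c)
final:
nodes: 1:vx, 3:vx, 4:vx, 5:vx, 6:vx, 8:vx, 13:vx, 14:vx, 15:vx, 16:tri, 17:tri, 18:tri, 19:tri, 20:vx, 21:vx, 22:vx, 23:tri, 24:tri, 25:tri, 26:tri
edges: (16,1,c); (16,13,c); (16,15,c); (17,4,c); (17,13,c); (17,14,c); (18,5,c); (18,14,c); (18,15,c); (19,13,c); (19,14,c); (19,15,c); (23,3,c); (23,20,c); (23,22,c); (24,4,c); (24,20,c); (24,21,c); (25,8,c); (25,21,c); (25,22,c); (26,20,c); (26,21,c); (26,22,c)


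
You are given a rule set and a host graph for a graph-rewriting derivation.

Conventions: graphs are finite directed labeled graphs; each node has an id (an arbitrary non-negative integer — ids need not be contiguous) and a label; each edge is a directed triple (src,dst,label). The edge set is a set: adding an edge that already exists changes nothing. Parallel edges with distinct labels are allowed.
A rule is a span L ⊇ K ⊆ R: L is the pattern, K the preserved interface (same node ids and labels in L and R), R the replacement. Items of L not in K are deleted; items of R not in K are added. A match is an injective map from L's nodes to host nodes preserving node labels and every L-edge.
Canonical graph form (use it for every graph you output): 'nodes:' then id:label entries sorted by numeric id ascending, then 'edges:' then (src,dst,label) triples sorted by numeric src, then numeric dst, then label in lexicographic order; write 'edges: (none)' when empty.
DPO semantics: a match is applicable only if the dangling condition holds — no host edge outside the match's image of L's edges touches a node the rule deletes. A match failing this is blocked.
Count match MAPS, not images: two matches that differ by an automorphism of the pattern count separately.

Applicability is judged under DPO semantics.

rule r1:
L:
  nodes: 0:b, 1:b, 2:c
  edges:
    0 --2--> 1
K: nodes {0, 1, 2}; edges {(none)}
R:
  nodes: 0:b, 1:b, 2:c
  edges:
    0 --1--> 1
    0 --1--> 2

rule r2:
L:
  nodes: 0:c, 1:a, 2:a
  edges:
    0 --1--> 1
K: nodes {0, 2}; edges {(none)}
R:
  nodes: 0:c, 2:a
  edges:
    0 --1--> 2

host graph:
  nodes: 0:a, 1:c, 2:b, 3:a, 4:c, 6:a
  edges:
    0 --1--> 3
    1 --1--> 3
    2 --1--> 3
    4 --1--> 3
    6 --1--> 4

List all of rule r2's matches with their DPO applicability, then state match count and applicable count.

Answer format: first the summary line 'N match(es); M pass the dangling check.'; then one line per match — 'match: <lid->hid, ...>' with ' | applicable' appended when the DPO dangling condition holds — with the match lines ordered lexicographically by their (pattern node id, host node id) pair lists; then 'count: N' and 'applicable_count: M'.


4 match(es); 0 pass the dangling check.
match: 0->1, 1->3, 2->0
match: 0->1, 1->3, 2->6
match: 0->4, 1->3, 2->0
match: 0->4, 1->3, 2->6
count: 4
applicable_count: 0
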